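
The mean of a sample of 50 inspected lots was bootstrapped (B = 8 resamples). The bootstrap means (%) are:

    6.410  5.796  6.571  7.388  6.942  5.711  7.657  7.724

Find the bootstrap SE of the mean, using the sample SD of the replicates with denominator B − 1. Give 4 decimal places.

SE* = 0.7881

Bootstrap SE is the standard deviation of the 8 replicate means.
Mean of replicates: (6.410 + 5.796 + 6.571 + 7.388 + 6.942 + 5.711 + 7.657 + 7.724) / 8 = 54.19900 / 8 = 6.77487
Sum of squared deviations: (−0.36487)² + (−0.97887)² + (−0.20388)² + (+0.61313)² + (+0.16713)² + (−1.06387)² + (+0.88213)² + (+0.94913)² = 4.34756
Variance = 4.34756 / 7 = 0.62108
SE* = √0.62108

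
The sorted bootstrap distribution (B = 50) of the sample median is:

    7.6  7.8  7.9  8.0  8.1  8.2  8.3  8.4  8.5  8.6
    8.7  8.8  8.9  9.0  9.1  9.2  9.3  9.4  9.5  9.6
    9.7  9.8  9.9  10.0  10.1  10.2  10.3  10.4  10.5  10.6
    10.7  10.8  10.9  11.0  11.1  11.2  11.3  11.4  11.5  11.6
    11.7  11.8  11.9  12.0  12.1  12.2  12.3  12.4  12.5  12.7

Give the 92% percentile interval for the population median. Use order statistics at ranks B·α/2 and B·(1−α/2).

(7.8, 12.4)

α = 0.08; lower rank = 50 × 0.040 = 2; upper rank = 50 × 0.960 = 48.
The 2nd smallest replicate is 7.8; the 48th is 12.4.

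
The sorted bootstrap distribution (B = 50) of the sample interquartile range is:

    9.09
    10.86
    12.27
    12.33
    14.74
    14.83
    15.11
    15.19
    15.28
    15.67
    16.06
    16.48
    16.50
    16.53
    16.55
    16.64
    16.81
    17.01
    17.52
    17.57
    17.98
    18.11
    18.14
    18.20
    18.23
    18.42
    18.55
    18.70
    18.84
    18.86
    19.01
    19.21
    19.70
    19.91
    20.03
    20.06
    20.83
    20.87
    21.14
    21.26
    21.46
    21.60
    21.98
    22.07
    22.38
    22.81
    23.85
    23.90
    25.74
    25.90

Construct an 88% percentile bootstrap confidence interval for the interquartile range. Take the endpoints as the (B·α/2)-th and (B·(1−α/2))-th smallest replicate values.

α = 0.12; lower rank = 50 × 0.060 = 3; upper rank = 50 × 0.940 = 47.
The 3rd smallest replicate is 12.27; the 47th is 23.85.

(12.27, 23.85)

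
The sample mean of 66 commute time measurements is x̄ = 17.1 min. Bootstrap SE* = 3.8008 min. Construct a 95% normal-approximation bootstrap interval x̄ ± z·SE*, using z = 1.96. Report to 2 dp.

(9.65, 24.55)

Margin = 1.96 × 3.8008 = 7.450
Interval: 17.1 ± 7.450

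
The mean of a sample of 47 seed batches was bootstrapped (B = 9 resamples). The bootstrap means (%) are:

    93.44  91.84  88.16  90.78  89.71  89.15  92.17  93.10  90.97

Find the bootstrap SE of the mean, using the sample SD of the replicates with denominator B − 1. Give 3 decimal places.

Bootstrap SE is the standard deviation of the 9 replicate means.
Mean of replicates: (93.44 + 91.84 + 88.16 + 90.78 + 89.71 + 89.15 + 92.17 + 93.10 + 90.97) / 9 = 819.3200 / 9 = 91.0356
Sum of squared deviations: (+2.4044)² + (+0.8044)² + (−2.8756)² + (−0.2556)² + (−1.3256)² + (−1.8856)² + (+1.1344)² + (+2.0644)² + (−0.0656)² = 25.6282
Variance = 25.6282 / 8 = 3.2035
SE* = √3.2035

SE* = 1.790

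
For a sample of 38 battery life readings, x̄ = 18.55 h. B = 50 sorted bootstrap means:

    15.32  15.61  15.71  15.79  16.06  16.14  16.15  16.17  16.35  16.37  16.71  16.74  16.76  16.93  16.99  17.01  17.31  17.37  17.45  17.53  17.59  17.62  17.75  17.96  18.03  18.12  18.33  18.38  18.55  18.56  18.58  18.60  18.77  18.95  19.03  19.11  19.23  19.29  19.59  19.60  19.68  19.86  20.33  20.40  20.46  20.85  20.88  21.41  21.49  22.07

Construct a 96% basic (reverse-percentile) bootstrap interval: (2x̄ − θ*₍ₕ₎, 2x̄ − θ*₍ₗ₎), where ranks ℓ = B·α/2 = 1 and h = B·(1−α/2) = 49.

Percentile endpoints at ranks 1 and 49: θ*₍1₎ = 15.32, θ*₍49₎ = 21.49.
Basic interval reflects these around x̄:
  lower = 2 × 18.55 − 21.49 = 15.61
  upper = 2 × 18.55 − 15.32 = 21.78

(15.61, 21.78)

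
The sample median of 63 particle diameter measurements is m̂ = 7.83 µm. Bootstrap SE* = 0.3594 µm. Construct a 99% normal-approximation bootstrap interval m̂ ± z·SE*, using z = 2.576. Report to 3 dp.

(6.904, 8.756)

Margin = 2.576 × 0.3594 = 0.9258
Interval: 7.83 ± 0.9258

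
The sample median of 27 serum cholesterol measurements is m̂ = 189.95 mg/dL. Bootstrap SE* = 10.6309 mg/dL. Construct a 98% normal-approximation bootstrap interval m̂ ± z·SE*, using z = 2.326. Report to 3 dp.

(165.223, 214.677)

Margin = 2.326 × 10.6309 = 24.7275
Interval: 189.95 ± 24.7275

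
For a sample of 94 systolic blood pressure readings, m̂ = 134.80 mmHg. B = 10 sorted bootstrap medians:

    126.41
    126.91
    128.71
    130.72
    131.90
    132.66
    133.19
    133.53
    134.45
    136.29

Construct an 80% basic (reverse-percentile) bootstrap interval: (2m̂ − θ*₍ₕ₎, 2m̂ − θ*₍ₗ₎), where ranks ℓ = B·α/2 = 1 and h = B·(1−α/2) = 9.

(135.15, 143.19)

Percentile endpoints at ranks 1 and 9: θ*₍1₎ = 126.41, θ*₍9₎ = 134.45.
Basic interval reflects these around m̂:
  lower = 2 × 134.80 − 134.45 = 135.15
  upper = 2 × 134.80 − 126.41 = 143.19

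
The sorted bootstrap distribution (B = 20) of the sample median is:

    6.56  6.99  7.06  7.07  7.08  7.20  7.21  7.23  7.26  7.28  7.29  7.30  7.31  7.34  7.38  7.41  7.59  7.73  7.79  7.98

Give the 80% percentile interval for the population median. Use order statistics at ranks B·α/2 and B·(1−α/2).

α = 0.20; lower rank = 20 × 0.100 = 2; upper rank = 20 × 0.900 = 18.
The 2nd smallest replicate is 6.99; the 18th is 7.73.

(6.99, 7.73)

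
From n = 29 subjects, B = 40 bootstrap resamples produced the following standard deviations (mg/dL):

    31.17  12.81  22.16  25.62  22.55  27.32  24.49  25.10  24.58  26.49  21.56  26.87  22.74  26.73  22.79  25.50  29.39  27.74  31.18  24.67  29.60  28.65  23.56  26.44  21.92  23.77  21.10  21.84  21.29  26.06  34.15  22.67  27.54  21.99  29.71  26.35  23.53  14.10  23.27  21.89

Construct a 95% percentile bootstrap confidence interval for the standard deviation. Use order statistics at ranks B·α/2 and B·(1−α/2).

Sorted replicates: 12.81, 14.10, 21.10, 21.29, 21.56, 21.84, 21.89, 21.92, 21.99, 22.16, 22.55, 22.67, 22.74, 22.79, 23.27, 23.53, 23.56, 23.77, 24.49, 24.58, 24.67, 25.10, 25.50, 25.62, 26.06, 26.35, 26.44, 26.49, 26.73, 26.87, 27.32, 27.54, 27.74, 28.65, 29.39, 29.60, 29.71, 31.17, 31.18, 34.15
α = 0.05; lower rank = 40 × 0.025 = 1; upper rank = 40 × 0.975 = 39.
The 1st smallest replicate is 12.81; the 39th is 31.18.

(12.81, 31.18)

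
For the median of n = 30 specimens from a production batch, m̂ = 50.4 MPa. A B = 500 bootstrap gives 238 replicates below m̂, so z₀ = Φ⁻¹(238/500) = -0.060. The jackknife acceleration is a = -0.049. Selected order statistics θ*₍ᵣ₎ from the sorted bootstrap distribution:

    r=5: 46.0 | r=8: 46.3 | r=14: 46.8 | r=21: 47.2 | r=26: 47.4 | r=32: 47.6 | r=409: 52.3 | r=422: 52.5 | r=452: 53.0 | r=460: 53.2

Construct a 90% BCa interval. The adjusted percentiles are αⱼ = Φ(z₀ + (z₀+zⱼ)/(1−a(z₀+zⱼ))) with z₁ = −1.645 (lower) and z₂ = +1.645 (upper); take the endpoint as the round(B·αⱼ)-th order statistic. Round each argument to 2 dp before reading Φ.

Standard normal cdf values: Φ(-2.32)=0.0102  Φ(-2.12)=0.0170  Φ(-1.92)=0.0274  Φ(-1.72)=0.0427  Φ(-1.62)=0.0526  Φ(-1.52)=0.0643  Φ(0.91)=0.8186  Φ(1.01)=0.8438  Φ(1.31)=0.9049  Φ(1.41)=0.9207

(46.8, 53.2)

Lower: z₀ + z₁ = -0.060 + (-1.645) = -1.705; 1 − a(z₀+z₁) = 1 − (-0.049)(-1.705) = 0.9165; argument = -0.060 + (-1.705)/0.9165 = -1.9204 → -1.92.
α₁ = Φ(-1.92) = 0.0274; rank = round(500 × 0.0274) = 14; θ*₍14₎ = 46.8.
Upper: z₀ + z₂ = 1.585; 1 − a(z₀+z₂) = 1.0777; argument = 1.4108 → 1.41; α₂ = 0.9207; rank = 460; θ*₍460₎ = 53.2.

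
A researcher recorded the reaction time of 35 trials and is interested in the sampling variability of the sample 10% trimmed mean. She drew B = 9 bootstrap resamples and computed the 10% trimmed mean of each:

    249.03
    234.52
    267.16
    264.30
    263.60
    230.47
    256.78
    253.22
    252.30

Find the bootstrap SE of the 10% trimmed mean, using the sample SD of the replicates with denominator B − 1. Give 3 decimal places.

Bootstrap SE is the standard deviation of the 9 replicate 10% trimmed means.
Mean of replicates: (249.03 + 234.52 + 267.16 + 264.30 + 263.60 + 230.47 + 256.78 + 253.22 + 252.30) / 9 = 2271.3800 / 9 = 252.3756
Sum of squared deviations: (−3.3456)² + (−17.8556)² + (+14.7844)² + (+11.9244)² + (+11.2244)² + (−21.9056)² + (+4.4044)² + (+0.8444)² + (−0.0756)² = 1316.7452
Variance = 1316.7452 / 8 = 164.5932
SE* = √164.5932

SE* = 12.829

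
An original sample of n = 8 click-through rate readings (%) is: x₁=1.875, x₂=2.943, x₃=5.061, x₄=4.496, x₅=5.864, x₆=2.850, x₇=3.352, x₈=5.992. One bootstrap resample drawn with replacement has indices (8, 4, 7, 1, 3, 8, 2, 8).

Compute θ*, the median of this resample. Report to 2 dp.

θ* = 4.78

Resample values: 5.992, 4.496, 3.352, 1.875, 5.061, 5.992, 2.943, 5.992.
Sorted: 1.875, 2.943, 3.352, 4.496, 5.061, 5.992, 5.992, 5.992
Median = average of the two middle values = 4.78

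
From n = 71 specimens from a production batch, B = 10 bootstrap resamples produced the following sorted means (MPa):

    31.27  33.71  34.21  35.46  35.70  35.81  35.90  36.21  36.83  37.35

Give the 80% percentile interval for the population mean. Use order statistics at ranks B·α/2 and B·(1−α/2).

(31.27, 36.83)

α = 0.20; lower rank = 10 × 0.100 = 1; upper rank = 10 × 0.900 = 9.
The 1st smallest replicate is 31.27; the 9th is 36.83.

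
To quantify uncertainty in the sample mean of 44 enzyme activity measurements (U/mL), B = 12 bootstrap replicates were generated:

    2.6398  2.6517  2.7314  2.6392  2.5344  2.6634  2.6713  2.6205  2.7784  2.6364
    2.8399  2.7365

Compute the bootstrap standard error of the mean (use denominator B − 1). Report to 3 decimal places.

SE* = 0.081

Bootstrap SE is the standard deviation of the 12 replicate means.
Mean of replicates: (2.6398 + 2.6517 + 2.7314 + 2.6392 + 2.5344 + 2.6634 + 2.6713 + 2.6205 + 2.7784 + 2.6364 + 2.8399 + 2.7365) / 12 = 32.14290 / 12 = 2.67857
Sum of squared deviations: (−0.03877)² + (−0.02687)² + (+0.05282)² + (−0.03937)² + (−0.14417)² + (−0.01517)² + (−0.00727)² + (−0.05808)² + (+0.09983)² + (−0.04217)² + (+0.16133)² + (+0.05793)² = 0.07213
Variance = 0.07213 / 11 = 0.00656
SE* = √0.00656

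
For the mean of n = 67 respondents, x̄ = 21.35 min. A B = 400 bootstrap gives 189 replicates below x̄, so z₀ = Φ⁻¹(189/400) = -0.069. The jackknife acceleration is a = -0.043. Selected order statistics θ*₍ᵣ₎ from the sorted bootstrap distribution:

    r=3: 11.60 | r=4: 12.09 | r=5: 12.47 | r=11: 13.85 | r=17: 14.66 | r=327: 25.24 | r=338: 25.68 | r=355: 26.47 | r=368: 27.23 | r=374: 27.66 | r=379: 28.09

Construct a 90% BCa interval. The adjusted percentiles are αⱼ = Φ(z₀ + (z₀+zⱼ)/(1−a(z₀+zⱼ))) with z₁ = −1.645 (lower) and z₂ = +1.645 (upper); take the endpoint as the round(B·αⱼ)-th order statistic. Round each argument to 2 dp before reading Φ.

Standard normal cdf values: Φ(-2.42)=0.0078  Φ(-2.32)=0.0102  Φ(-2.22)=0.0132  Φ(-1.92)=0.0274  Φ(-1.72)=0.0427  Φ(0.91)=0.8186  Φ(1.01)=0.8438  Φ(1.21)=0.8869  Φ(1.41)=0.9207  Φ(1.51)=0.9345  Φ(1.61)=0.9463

(13.85, 27.23)

Lower: z₀ + z₁ = -0.069 + (-1.645) = -1.714; 1 − a(z₀+z₁) = 1 − (-0.043)(-1.714) = 0.9263; argument = -0.069 + (-1.714)/0.9263 = -1.9194 → -1.92.
α₁ = Φ(-1.92) = 0.0274; rank = round(400 × 0.0274) = 11; θ*₍11₎ = 13.85.
Upper: z₀ + z₂ = 1.576; 1 − a(z₀+z₂) = 1.0678; argument = 1.4070 → 1.41; α₂ = 0.9207; rank = 368; θ*₍368₎ = 27.23.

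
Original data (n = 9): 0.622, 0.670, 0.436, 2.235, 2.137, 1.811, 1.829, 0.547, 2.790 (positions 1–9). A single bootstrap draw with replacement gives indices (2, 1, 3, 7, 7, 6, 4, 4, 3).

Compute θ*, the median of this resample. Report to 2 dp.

Resample values: 0.670, 0.622, 0.436, 1.829, 1.829, 1.811, 2.235, 2.235, 0.436.
Sorted: 0.436, 0.436, 0.622, 0.670, 1.811, 1.829, 1.829, 2.235, 2.235
Median = middle value = 1.81

θ* = 1.81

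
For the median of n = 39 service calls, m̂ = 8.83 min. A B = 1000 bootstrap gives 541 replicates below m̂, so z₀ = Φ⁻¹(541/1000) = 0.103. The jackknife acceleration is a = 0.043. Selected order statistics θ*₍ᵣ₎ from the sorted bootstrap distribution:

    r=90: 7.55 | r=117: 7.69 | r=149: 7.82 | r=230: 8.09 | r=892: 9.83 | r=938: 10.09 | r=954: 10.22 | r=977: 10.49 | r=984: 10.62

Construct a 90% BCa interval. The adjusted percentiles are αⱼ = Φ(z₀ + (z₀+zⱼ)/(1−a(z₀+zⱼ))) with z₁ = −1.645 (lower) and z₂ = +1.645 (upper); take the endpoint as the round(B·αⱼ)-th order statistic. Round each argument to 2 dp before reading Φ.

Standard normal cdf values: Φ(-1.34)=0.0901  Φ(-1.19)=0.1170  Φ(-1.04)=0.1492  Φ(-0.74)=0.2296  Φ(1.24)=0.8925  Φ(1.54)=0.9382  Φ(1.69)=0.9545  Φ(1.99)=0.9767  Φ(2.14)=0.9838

Lower: z₀ + z₁ = 0.103 + (-1.645) = -1.542; 1 − a(z₀+z₁) = 1 − (0.043)(-1.542) = 1.0663; argument = 0.103 + (-1.542)/1.0663 = -1.3431 → -1.34.
α₁ = Φ(-1.34) = 0.0901; rank = round(1000 × 0.0901) = 90; θ*₍90₎ = 7.55.
Upper: z₀ + z₂ = 1.748; 1 − a(z₀+z₂) = 0.9248; argument = 1.9931 → 1.99; α₂ = 0.9767; rank = 977; θ*₍977₎ = 10.49.

(7.55, 10.49)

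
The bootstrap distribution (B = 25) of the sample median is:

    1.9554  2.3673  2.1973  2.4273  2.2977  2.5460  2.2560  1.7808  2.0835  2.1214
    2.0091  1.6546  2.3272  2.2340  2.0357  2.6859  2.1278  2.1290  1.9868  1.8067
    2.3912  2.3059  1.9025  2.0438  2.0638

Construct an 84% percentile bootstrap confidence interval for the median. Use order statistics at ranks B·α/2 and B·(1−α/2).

Sorted replicates: 1.6546, 1.7808, 1.8067, 1.9025, 1.9554, 1.9868, 2.0091, 2.0357, 2.0438, 2.0638, 2.0835, 2.1214, 2.1278, 2.1290, 2.1973, 2.2340, 2.2560, 2.2977, 2.3059, 2.3272, 2.3673, 2.3912, 2.4273, 2.5460, 2.6859
α = 0.16; lower rank = 25 × 0.080 = 2; upper rank = 25 × 0.920 = 23.
The 2nd smallest replicate is 1.7808; the 23rd is 2.4273.

(1.7808, 2.4273)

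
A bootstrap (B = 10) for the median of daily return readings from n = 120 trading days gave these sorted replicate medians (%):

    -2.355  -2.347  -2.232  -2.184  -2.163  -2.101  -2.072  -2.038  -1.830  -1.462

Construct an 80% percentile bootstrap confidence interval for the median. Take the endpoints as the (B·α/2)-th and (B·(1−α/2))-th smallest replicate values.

α = 0.20; lower rank = 10 × 0.100 = 1; upper rank = 10 × 0.900 = 9.
The 1st smallest replicate is -2.355; the 9th is -1.830.

(-2.355, -1.830)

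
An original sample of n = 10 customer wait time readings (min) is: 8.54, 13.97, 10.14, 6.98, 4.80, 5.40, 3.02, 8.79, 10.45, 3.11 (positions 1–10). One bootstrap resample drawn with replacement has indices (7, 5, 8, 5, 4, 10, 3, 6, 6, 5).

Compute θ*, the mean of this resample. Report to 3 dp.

Resample values: 3.02, 4.80, 8.79, 4.80, 6.98, 3.11, 10.14, 5.40, 5.40, 4.80.
Mean = (3.02 + 4.80 + 8.79 + 4.80 + 6.98 + 3.11 + 10.14 + 5.40 + 5.40 + 4.80) / 10 = 57.240 / 10 = 5.724

θ* = 5.724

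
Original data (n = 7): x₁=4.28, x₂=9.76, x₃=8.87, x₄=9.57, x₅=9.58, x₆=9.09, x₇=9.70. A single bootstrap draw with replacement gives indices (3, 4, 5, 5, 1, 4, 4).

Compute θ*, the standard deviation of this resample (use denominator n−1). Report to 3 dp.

Resample values: 8.87, 9.57, 9.58, 9.58, 4.28, 9.57, 9.57.
Mean = 8.7171; sum of squared deviations = 23.3827
s² = 23.3827 / 6 = 3.8971
s = √3.8971 = 1.974

θ* = 1.974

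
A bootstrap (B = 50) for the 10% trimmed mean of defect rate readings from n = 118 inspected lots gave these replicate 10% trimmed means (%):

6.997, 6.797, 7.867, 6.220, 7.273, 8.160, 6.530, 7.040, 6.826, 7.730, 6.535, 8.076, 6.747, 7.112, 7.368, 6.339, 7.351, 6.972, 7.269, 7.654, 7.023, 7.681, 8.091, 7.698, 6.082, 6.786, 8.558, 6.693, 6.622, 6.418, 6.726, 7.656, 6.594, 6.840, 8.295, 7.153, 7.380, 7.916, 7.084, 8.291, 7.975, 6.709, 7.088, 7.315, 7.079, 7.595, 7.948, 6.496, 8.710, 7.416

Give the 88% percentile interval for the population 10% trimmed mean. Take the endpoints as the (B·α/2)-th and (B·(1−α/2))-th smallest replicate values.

Sorted replicates: 6.082, 6.220, 6.339, 6.418, 6.496, 6.530, 6.535, 6.594, 6.622, 6.693, 6.709, 6.726, 6.747, 6.786, 6.797, 6.826, 6.840, 6.972, 6.997, 7.023, 7.040, 7.079, 7.084, 7.088, 7.112, 7.153, 7.269, 7.273, 7.315, 7.351, 7.368, 7.380, 7.416, 7.595, 7.654, 7.656, 7.681, 7.698, 7.730, 7.867, 7.916, 7.948, 7.975, 8.076, 8.091, 8.160, 8.291, 8.295, 8.558, 8.710
α = 0.12; lower rank = 50 × 0.060 = 3; upper rank = 50 × 0.940 = 47.
The 3rd smallest replicate is 6.339; the 47th is 8.291.

(6.339, 8.291)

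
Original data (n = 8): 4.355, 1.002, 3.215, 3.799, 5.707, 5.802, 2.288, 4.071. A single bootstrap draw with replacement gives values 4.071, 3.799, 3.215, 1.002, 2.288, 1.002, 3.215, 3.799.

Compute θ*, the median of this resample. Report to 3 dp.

Sorted: 1.002, 1.002, 2.288, 3.215, 3.215, 3.799, 3.799, 4.071
Median = average of the two middle values = 3.215

θ* = 3.215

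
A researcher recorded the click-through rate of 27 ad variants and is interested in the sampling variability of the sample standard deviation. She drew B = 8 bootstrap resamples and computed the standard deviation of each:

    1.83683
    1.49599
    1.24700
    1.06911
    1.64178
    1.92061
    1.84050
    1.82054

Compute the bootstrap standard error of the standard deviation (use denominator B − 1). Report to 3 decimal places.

SE* = 0.313

Bootstrap SE is the standard deviation of the 8 replicate standard deviations.
Mean of replicates: (1.83683 + 1.49599 + 1.24700 + 1.06911 + 1.64178 + 1.92061 + 1.84050 + 1.82054) / 8 = 12.872360 / 8 = 1.609045
Sum of squared deviations: (+0.227785)² + (−0.113055)² + (−0.362045)² + (−0.539935)² + (+0.032735)² + (+0.311565)² + (+0.231455)² + (+0.211495)² = 0.683720
Variance = 0.683720 / 7 = 0.097674
SE* = √0.097674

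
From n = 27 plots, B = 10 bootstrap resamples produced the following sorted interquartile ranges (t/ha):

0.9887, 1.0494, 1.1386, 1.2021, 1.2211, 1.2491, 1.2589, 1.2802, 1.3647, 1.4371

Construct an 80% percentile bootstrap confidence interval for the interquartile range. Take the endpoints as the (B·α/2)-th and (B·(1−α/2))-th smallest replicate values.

α = 0.20; lower rank = 10 × 0.100 = 1; upper rank = 10 × 0.900 = 9.
The 1st smallest replicate is 0.9887; the 9th is 1.3647.

(0.9887, 1.3647)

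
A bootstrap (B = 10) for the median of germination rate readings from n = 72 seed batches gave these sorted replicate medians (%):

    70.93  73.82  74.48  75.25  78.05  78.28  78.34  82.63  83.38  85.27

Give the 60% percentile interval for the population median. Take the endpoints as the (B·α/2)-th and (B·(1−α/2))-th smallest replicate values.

(73.82, 82.63)

α = 0.40; lower rank = 10 × 0.200 = 2; upper rank = 10 × 0.800 = 8.
The 2nd smallest replicate is 73.82; the 8th is 82.63.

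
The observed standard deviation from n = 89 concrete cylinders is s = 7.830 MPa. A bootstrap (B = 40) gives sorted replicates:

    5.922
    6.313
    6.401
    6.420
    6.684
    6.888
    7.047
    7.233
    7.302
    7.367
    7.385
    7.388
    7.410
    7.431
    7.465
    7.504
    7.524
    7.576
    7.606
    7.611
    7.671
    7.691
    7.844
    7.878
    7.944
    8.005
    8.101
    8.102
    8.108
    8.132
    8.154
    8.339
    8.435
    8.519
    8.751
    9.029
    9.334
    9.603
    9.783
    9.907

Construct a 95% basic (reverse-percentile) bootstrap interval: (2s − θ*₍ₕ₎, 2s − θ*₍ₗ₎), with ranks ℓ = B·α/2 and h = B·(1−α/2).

(5.877, 9.738)

Percentile endpoints at ranks 1 and 39: θ*₍1₎ = 5.922, θ*₍39₎ = 9.783.
Basic interval reflects these around s:
  lower = 2 × 7.830 − 9.783 = 5.877
  upper = 2 × 7.830 − 5.922 = 9.738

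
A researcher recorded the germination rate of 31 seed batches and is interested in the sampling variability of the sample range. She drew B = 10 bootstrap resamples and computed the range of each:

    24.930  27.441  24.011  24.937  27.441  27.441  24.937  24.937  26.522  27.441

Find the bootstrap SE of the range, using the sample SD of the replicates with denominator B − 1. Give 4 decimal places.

SE* = 1.3772

Bootstrap SE is the standard deviation of the 10 replicate ranges.
Mean of replicates: (24.930 + 27.441 + 24.011 + 24.937 + 27.441 + 27.441 + 24.937 + 24.937 + 26.522 + 27.441) / 10 = 260.03800 / 10 = 26.00380
Sum of squared deviations: (−1.07380)² + (+1.43720)² + (−1.99280)² + (−1.06680)² + (+1.43720)² + (+1.43720)² + (−1.06680)² + (−1.06680)² + (+0.51820)² + (+1.43720)² = 17.06919
Variance = 17.06919 / 9 = 1.89658
SE* = √1.89658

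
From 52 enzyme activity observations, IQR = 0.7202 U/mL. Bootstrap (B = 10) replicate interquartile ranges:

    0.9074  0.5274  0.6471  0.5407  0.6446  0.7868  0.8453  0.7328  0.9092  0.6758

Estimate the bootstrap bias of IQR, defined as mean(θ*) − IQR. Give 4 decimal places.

bias = +0.0015

mean(θ*) = (0.9074 + 0.5274 + 0.6471 + 0.5407 + 0.6446 + 0.7868 + 0.8453 + 0.7328 + 0.9092 + 0.6758) / 10 = 0.72171
bias = 0.72171 − 0.7202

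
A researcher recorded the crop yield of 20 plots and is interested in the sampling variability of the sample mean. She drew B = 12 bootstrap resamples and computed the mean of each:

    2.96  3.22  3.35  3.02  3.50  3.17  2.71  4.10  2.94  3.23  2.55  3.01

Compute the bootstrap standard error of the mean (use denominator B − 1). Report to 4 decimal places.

Bootstrap SE is the standard deviation of the 12 replicate means.
Mean of replicates: (2.96 + 3.22 + 3.35 + 3.02 + 3.50 + 3.17 + 2.71 + 4.10 + 2.94 + 3.23 + 2.55 + 3.01) / 12 = 37.76000 / 12 = 3.14667
Sum of squared deviations: (−0.18667)² + (+0.07333)² + (+0.20333)² + (−0.12667)² + (+0.35333)² + (+0.02333)² + (−0.43667)² + (+0.95333)² + (−0.20667)² + (+0.08333)² + (−0.59667)² + (−0.13667)² = 1.74687
Variance = 1.74687 / 11 = 0.15881
SE* = √0.15881

SE* = 0.3985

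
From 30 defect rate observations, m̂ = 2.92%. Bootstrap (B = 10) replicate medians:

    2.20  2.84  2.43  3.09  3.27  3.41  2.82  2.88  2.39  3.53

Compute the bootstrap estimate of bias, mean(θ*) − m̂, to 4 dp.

mean(θ*) = (2.20 + 2.84 + 2.43 + 3.09 + 3.27 + 3.41 + 2.82 + 2.88 + 2.39 + 3.53) / 10 = 2.88600
bias = 2.88600 − 2.92

bias = −0.0340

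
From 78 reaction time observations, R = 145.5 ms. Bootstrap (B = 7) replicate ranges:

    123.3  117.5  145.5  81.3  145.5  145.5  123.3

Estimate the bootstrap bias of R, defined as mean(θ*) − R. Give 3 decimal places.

mean(θ*) = (123.3 + 117.5 + 145.5 + 81.3 + 145.5 + 145.5 + 123.3) / 7 = 125.9857
bias = 125.9857 − 145.5

bias = −19.514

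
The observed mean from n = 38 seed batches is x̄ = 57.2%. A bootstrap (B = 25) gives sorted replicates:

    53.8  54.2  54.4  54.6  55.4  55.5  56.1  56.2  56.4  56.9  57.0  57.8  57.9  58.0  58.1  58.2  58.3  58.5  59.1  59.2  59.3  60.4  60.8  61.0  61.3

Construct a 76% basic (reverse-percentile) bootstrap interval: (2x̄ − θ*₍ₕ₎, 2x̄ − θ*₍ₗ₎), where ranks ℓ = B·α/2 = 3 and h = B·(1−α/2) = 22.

(54.0, 60.0)

Percentile endpoints at ranks 3 and 22: θ*₍3₎ = 54.4, θ*₍22₎ = 60.4.
Basic interval reflects these around x̄:
  lower = 2 × 57.2 − 60.4 = 54.0
  upper = 2 × 57.2 − 54.4 = 60.0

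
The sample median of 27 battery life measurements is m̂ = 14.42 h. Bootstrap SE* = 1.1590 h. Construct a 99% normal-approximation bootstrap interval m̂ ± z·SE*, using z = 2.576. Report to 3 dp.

(11.434, 17.406)

Margin = 2.576 × 1.1590 = 2.9856
Interval: 14.42 ± 2.9856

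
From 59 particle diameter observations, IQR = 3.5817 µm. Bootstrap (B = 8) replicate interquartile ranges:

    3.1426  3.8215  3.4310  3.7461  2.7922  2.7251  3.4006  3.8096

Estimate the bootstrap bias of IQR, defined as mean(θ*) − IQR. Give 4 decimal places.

bias = −0.2231

mean(θ*) = (3.1426 + 3.8215 + 3.4310 + 3.7461 + 2.7922 + 2.7251 + 3.4006 + 3.8096) / 8 = 3.35859
bias = 3.35859 − 3.5817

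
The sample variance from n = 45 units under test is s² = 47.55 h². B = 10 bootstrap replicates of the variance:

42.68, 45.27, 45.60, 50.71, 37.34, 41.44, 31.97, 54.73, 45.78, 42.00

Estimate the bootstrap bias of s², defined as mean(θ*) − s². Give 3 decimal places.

mean(θ*) = (42.68 + 45.27 + 45.60 + 50.71 + 37.34 + 41.44 + 31.97 + 54.73 + 45.78 + 42.00) / 10 = 43.7520
bias = 43.7520 − 47.55

bias = −3.798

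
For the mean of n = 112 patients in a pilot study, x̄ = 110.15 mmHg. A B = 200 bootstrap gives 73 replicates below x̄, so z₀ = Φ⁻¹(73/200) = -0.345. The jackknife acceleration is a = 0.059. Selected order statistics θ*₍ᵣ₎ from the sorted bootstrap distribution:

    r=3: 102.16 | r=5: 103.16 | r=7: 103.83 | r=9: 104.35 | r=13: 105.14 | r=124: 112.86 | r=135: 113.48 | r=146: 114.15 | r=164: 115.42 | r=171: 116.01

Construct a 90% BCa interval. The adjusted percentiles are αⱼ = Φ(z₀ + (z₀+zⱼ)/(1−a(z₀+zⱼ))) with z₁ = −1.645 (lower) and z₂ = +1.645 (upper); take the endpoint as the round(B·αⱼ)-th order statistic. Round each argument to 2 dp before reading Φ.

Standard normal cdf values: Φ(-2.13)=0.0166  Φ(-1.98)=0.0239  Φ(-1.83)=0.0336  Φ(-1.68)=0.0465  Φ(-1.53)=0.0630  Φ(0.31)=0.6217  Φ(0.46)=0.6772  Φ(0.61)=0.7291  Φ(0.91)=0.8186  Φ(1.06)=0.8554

(102.16, 116.01)

Lower: z₀ + z₁ = -0.345 + (-1.645) = -1.990; 1 − a(z₀+z₁) = 1 − (0.059)(-1.990) = 1.1174; argument = -0.345 + (-1.990)/1.1174 = -2.1259 → -2.13.
α₁ = Φ(-2.13) = 0.0166; rank = round(200 × 0.0166) = 3; θ*₍3₎ = 102.16.
Upper: z₀ + z₂ = 1.300; 1 − a(z₀+z₂) = 0.9233; argument = 1.0630 → 1.06; α₂ = 0.8554; rank = 171; θ*₍171₎ = 116.01.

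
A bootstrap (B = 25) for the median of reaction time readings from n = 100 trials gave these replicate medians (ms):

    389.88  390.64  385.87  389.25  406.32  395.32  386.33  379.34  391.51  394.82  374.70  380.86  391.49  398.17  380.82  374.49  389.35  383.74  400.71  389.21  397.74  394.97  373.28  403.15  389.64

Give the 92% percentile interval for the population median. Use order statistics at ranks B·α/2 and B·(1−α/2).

(373.28, 403.15)

Sorted replicates: 373.28, 374.49, 374.70, 379.34, 380.82, 380.86, 383.74, 385.87, 386.33, 389.21, 389.25, 389.35, 389.64, 389.88, 390.64, 391.49, 391.51, 394.82, 394.97, 395.32, 397.74, 398.17, 400.71, 403.15, 406.32
α = 0.08; lower rank = 25 × 0.040 = 1; upper rank = 25 × 0.960 = 24.
The 1st smallest replicate is 373.28; the 24th is 403.15.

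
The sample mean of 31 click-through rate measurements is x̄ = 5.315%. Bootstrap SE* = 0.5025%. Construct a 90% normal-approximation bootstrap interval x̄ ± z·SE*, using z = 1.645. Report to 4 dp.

Margin = 1.645 × 0.5025 = 0.82661
Interval: 5.315 ± 0.82661

(4.4884, 6.1416)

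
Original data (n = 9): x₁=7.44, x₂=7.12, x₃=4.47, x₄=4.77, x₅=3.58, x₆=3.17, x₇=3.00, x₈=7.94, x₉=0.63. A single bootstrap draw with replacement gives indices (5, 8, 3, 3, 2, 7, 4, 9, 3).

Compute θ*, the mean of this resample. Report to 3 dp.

Resample values: 3.58, 7.94, 4.47, 4.47, 7.12, 3.00, 4.77, 0.63, 4.47.
Mean = (3.58 + 7.94 + 4.47 + 4.47 + 7.12 + 3.00 + 4.77 + 0.63 + 4.47) / 9 = 40.450 / 9 = 4.494

θ* = 4.494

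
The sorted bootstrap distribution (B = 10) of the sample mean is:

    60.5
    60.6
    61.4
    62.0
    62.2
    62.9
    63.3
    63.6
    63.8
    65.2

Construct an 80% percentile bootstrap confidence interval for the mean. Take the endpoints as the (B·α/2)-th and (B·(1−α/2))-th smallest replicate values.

(60.5, 63.8)

α = 0.20; lower rank = 10 × 0.100 = 1; upper rank = 10 × 0.900 = 9.
The 1st smallest replicate is 60.5; the 9th is 63.8.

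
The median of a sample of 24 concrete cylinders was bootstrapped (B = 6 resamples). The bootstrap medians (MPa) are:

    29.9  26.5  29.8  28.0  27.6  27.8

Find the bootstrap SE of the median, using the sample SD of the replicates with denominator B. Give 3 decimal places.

SE* = 1.216

Bootstrap SE is the standard deviation of the 6 replicate medians.
Mean of replicates: (29.9 + 26.5 + 29.8 + 28.0 + 27.6 + 27.8) / 6 = 169.6000 / 6 = 28.2667
Sum of squared deviations: (+1.6333)² + (−1.7667)² + (+1.5333)² + (−0.2667)² + (−0.6667)² + (−0.4667)² = 8.8733
Variance = 8.8733 / 6 = 1.4789
SE* = √1.4789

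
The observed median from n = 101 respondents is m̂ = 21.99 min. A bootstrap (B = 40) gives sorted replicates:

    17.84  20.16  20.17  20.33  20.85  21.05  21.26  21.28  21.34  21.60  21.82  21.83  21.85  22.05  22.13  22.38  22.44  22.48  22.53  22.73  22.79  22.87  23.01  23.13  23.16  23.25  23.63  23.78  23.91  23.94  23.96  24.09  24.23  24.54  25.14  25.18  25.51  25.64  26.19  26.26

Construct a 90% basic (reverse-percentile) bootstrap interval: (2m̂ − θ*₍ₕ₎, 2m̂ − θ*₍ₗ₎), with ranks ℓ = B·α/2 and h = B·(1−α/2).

(18.34, 23.82)

Percentile endpoints at ranks 2 and 38: θ*₍2₎ = 20.16, θ*₍38₎ = 25.64.
Basic interval reflects these around m̂:
  lower = 2 × 21.99 − 25.64 = 18.34
  upper = 2 × 21.99 − 20.16 = 23.82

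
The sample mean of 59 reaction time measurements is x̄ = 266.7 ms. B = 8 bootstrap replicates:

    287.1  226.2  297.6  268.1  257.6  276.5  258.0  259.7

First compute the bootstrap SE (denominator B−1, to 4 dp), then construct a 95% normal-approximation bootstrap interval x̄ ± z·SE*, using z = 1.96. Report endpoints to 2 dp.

(224.04, 309.36)

Mean of replicates = 266.3500; sum of squared deviations = 3315.7400; SE* = √(3315.7400/7) = 21.7641
Margin = 1.96 × 21.7641 = 42.658
Interval: 266.7 ± 42.658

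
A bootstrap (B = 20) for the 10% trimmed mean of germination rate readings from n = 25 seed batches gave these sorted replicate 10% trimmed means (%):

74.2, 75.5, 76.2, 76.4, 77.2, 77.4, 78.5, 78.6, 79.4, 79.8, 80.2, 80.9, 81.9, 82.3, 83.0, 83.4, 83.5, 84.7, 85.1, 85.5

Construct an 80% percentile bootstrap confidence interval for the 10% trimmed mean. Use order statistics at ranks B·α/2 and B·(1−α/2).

α = 0.20; lower rank = 20 × 0.100 = 2; upper rank = 20 × 0.900 = 18.
The 2nd smallest replicate is 75.5; the 18th is 84.7.

(75.5, 84.7)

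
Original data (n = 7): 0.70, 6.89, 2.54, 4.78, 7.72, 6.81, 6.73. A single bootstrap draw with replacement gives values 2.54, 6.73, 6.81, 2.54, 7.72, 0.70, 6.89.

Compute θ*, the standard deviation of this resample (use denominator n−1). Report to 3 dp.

Mean = 4.8471; sum of squared deviations = 47.6691
s² = 47.6691 / 6 = 7.9449
s = √7.9449 = 2.819

θ* = 2.819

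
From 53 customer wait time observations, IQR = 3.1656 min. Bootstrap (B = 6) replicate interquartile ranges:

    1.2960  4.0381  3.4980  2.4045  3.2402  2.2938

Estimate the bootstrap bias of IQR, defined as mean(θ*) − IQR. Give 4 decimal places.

mean(θ*) = (1.2960 + 4.0381 + 3.4980 + 2.4045 + 3.2402 + 2.2938) / 6 = 2.79510
bias = 2.79510 − 3.1656

bias = −0.3705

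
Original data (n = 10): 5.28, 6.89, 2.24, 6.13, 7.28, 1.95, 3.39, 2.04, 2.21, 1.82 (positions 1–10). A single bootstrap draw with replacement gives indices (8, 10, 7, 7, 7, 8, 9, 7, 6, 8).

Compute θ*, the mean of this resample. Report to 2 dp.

Resample values: 2.04, 1.82, 3.39, 3.39, 3.39, 2.04, 2.21, 3.39, 1.95, 2.04.
Mean = (2.04 + 1.82 + 3.39 + 3.39 + 3.39 + 2.04 + 2.21 + 3.39 + 1.95 + 2.04) / 10 = 25.660 / 10 = 2.57

θ* = 2.57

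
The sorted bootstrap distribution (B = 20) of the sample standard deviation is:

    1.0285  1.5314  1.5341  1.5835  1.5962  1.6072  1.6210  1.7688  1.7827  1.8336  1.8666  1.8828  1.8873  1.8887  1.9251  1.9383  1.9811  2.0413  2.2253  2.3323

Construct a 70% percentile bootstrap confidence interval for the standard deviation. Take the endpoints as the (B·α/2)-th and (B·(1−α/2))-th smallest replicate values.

α = 0.30; lower rank = 20 × 0.150 = 3; upper rank = 20 × 0.850 = 17.
The 3rd smallest replicate is 1.5341; the 17th is 1.9811.

(1.5341, 1.9811)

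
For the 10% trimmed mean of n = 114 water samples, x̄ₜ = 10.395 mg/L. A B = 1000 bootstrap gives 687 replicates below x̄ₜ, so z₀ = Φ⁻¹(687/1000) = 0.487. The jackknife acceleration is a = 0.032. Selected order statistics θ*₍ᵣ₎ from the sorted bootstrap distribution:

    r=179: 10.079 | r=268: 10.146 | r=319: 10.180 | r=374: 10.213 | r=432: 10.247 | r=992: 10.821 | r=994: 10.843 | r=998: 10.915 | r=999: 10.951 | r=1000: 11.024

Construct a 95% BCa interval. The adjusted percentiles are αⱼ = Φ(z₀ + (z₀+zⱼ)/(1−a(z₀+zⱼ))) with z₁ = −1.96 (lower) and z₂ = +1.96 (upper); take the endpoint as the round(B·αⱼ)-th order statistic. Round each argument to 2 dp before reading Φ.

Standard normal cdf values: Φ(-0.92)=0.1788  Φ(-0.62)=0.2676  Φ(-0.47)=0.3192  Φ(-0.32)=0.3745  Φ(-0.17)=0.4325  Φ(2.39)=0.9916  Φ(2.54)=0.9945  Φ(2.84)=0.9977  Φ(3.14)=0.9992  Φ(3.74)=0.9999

(10.079, 10.951)

Lower: z₀ + z₁ = 0.487 + (-1.960) = -1.473; 1 − a(z₀+z₁) = 1 − (0.032)(-1.473) = 1.0471; argument = 0.487 + (-1.473)/1.0471 = -0.9197 → -0.92.
α₁ = Φ(-0.92) = 0.1788; rank = round(1000 × 0.1788) = 179; θ*₍179₎ = 10.079.
Upper: z₀ + z₂ = 2.447; 1 − a(z₀+z₂) = 0.9217; argument = 3.1419 → 3.14; α₂ = 0.9992; rank = 999; θ*₍999₎ = 10.951.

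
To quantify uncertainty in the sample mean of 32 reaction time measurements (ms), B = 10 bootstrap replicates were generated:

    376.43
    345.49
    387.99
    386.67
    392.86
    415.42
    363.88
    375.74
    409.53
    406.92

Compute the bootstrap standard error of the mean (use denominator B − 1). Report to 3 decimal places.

Bootstrap SE is the standard deviation of the 10 replicate means.
Mean of replicates: (376.43 + 345.49 + 387.99 + 386.67 + 392.86 + 415.42 + 363.88 + 375.74 + 409.53 + 406.92) / 10 = 3860.9300 / 10 = 386.0930
Sum of squared deviations: (−9.6630)² + (−40.6030)² + (+1.8970)² + (+0.5770)² + (+6.7670)² + (+29.3270)² + (−22.2130)² + (−10.3530)² + (+23.4370)² + (+20.8270)² = 4235.4328
Variance = 4235.4328 / 9 = 470.6036
SE* = √470.6036

SE* = 21.693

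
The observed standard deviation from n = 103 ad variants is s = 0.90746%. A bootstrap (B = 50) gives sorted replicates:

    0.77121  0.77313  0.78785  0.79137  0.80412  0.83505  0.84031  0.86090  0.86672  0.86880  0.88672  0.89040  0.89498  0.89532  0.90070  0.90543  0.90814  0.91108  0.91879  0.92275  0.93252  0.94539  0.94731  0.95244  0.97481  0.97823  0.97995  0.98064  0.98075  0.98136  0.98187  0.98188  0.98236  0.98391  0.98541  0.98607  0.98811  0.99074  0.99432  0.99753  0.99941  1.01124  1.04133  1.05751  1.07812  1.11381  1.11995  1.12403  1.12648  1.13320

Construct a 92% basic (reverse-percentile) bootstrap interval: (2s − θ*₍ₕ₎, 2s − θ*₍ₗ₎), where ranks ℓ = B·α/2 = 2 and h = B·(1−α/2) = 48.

(0.69089, 1.04179)

Percentile endpoints at ranks 2 and 48: θ*₍2₎ = 0.77313, θ*₍48₎ = 1.12403.
Basic interval reflects these around s:
  lower = 2 × 0.90746 − 1.12403 = 0.69089
  upper = 2 × 0.90746 − 0.77313 = 1.04179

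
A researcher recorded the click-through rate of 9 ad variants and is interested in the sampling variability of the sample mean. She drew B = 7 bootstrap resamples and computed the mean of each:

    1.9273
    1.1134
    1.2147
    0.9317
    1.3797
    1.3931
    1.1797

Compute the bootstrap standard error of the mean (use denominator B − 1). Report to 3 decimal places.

Bootstrap SE is the standard deviation of the 7 replicate means.
Mean of replicates: (1.9273 + 1.1134 + 1.2147 + 0.9317 + 1.3797 + 1.3931 + 1.1797) / 7 = 9.13960 / 7 = 1.30566
Sum of squared deviations: (+0.62164)² + (−0.19226)² + (−0.09096)² + (−0.37396)² + (+0.07404)² + (+0.08744)² + (−0.12596)² = 0.60051
Variance = 0.60051 / 6 = 0.10009
SE* = √0.10009

SE* = 0.316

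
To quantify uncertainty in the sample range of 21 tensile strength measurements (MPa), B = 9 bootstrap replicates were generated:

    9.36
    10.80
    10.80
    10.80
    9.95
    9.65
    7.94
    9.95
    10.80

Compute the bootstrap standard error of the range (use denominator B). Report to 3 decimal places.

Bootstrap SE is the standard deviation of the 9 replicate ranges.
Mean of replicates: (9.36 + 10.80 + 10.80 + 10.80 + 9.95 + 9.65 + 7.94 + 9.95 + 10.80) / 9 = 90.0500 / 9 = 10.0056
Sum of squared deviations: (−0.6456)² + (+0.7944)² + (+0.7944)² + (+0.7944)² + (−0.0556)² + (−0.3556)² + (−2.0656)² + (−0.0556)² + (+0.7944)² = 7.3404
Variance = 7.3404 / 9 = 0.8156
SE* = √0.8156

SE* = 0.903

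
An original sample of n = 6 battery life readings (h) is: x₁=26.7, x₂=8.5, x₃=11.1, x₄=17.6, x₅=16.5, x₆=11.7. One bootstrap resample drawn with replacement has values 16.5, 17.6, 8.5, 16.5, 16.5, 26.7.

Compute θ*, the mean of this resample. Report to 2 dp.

Mean = (16.5 + 17.6 + 8.5 + 16.5 + 16.5 + 26.7) / 6 = 102.30 / 6 = 17.05

θ* = 17.05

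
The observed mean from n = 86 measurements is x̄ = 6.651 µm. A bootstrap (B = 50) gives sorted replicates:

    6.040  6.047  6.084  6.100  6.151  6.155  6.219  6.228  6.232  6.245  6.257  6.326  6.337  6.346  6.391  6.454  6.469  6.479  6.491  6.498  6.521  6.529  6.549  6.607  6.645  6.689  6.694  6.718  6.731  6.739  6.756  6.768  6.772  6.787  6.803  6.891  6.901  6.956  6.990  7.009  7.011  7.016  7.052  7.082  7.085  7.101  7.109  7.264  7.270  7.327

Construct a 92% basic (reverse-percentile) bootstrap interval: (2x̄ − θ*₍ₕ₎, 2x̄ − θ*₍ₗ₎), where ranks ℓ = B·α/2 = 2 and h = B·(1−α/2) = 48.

Percentile endpoints at ranks 2 and 48: θ*₍2₎ = 6.047, θ*₍48₎ = 7.264.
Basic interval reflects these around x̄:
  lower = 2 × 6.651 − 7.264 = 6.038
  upper = 2 × 6.651 − 6.047 = 7.255

(6.038, 7.255)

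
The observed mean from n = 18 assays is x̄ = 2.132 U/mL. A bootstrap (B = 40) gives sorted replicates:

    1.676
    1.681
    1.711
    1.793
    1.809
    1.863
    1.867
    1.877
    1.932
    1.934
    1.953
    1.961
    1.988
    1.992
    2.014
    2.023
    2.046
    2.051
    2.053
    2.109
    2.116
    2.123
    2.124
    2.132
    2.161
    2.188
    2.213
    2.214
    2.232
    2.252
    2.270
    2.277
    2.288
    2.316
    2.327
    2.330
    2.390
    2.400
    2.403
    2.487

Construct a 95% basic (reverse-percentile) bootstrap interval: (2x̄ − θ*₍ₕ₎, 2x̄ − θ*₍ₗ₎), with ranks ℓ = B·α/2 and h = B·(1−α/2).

(1.861, 2.588)

Percentile endpoints at ranks 1 and 39: θ*₍1₎ = 1.676, θ*₍39₎ = 2.403.
Basic interval reflects these around x̄:
  lower = 2 × 2.132 − 2.403 = 1.861
  upper = 2 × 2.132 − 1.676 = 2.588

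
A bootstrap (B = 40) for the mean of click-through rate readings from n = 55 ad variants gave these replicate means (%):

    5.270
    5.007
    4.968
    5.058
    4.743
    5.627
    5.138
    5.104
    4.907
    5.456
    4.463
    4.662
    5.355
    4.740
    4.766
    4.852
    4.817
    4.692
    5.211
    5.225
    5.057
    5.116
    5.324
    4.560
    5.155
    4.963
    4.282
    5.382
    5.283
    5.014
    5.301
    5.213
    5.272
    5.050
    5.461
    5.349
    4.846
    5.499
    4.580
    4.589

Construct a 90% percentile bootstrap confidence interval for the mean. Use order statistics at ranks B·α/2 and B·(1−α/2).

(4.463, 5.461)

Sorted replicates: 4.282, 4.463, 4.560, 4.580, 4.589, 4.662, 4.692, 4.740, 4.743, 4.766, 4.817, 4.846, 4.852, 4.907, 4.963, 4.968, 5.007, 5.014, 5.050, 5.057, 5.058, 5.104, 5.116, 5.138, 5.155, 5.211, 5.213, 5.225, 5.270, 5.272, 5.283, 5.301, 5.324, 5.349, 5.355, 5.382, 5.456, 5.461, 5.499, 5.627
α = 0.10; lower rank = 40 × 0.050 = 2; upper rank = 40 × 0.950 = 38.
The 2nd smallest replicate is 4.463; the 38th is 5.461.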